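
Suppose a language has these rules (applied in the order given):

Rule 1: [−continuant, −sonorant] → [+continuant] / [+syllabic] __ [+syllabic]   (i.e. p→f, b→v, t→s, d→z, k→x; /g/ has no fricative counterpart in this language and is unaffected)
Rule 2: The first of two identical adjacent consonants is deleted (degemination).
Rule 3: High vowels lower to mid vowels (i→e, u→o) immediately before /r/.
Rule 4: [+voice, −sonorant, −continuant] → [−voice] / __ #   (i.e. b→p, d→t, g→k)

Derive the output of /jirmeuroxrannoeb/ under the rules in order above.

jermeoroxranoep

Rule 1 (intervocalic spirantization): no segment meets the environment; /jirmeuroxrannoeb/ is unchanged.
Rule 2 (degemination): /nn/ is a geminate; the first /n/ deletes. /jirmeuroxrannoeb/ → jirmeuroxranoeb.
Rule 3 (pre-rhotic lowering): /i/ is a high vowel immediately before /r/, so it lowers to [e]. /u/ is a high vowel immediately before /r/, so it lowers to [o]. /jirmeuroxranoeb/ → jermeoroxranoeb.
Rule 4 (final devoicing): /b/ is a voiced stop in word-final position, so it devoices to [p]. /jermeoroxranoeb/ → jermeoroxranoep.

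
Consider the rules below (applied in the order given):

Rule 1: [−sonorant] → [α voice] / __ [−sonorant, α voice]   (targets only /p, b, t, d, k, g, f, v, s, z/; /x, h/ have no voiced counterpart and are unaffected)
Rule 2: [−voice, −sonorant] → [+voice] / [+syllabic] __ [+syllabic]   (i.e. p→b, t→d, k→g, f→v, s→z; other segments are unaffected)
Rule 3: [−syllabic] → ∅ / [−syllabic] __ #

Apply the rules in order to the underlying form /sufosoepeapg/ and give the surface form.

suvozoebeab

Rule 1 (regressive voicing assimilation): /p/ precedes the voiced obstruent /g/, so it voices to [b] by assimilation. /sufosoepeapg/ → sufosoepeabg.
Rule 2 (intervocalic voicing): /f/ is a voiceless obstruent between vowels /u/ and /o/, so it voices to [v]. /s/ is a voiceless obstruent between vowels /o/ and /o/, so it voices to [z]. /p/ is a voiceless obstruent between vowels /e/ and /e/, so it voices to [b]. /sufosoepeabg/ → suvozoebeabg.
Rule 3 (final cluster simplification): /g/ is the second consonant of a word-final cluster /bg/, so it deletes. /suvozoebeabg/ → suvozoebeab.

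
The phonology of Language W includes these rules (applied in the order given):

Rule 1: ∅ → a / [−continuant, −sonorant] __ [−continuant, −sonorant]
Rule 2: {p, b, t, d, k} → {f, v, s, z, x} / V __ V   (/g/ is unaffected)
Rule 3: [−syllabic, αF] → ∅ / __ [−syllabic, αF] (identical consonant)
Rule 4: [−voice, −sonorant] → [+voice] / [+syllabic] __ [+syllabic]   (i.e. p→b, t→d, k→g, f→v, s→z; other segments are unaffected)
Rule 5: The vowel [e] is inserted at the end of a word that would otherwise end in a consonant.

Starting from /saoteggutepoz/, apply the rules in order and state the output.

Rule 1 (stop-cluster a-epenthesis): /g/ and /g/ form a stop–stop cluster, so [a] is inserted between them. /saoteggutepoz/ → saotegagutepoz.
Rule 2 (intervocalic spirantization): /t/ is a stop between vowels /o/ and /e/, so it spirantizes to the fricative [s]. /t/ is a stop between vowels /u/ and /e/, so it spirantizes to the fricative [s]. /p/ is a stop between vowels /e/ and /o/, so it spirantizes to the fricative [f]. /saotegagutepoz/ → saosegagusefoz.
Rule 3 (degemination): no segment meets the environment; /saosegagusefoz/ is unchanged.
Rule 4 (intervocalic voicing): /s/ is a voiceless obstruent between vowels /o/ and /e/, so it voices to [z]. /s/ is a voiceless obstruent between vowels /u/ and /e/, so it voices to [z]. /f/ is a voiceless obstruent between vowels /e/ and /o/, so it voices to [v]. /saosegagusefoz/ → saozegaguzevoz.
Rule 5 (final e-epenthesis): the form ends in the consonant /z/, so [e] is inserted word-finally. /saozegaguzevoz/ → saozegaguzevoze.

saozegaguzevoze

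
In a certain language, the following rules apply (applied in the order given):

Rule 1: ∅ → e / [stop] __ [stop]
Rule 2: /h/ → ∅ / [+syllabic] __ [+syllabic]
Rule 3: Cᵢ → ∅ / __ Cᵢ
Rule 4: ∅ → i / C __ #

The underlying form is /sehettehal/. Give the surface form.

seeteteali

Rule 1 (stop-cluster e-epenthesis): /t/ and /t/ form a stop–stop cluster, so [e] is inserted between them. /sehettehal/ → sehetetehal.
Rule 2 (intervocalic h-deletion): /h/ occurs between vowels /e/ and /e/, so it deletes. /h/ occurs between vowels /e/ and /a/, so it deletes. /sehetetehal/ → seeteteal.
Rule 3 (degemination): no segment meets the environment; /seeteteal/ is unchanged.
Rule 4 (final i-epenthesis): the form ends in the consonant /l/, so [i] is inserted word-finally. /seeteteal/ → seeteteali.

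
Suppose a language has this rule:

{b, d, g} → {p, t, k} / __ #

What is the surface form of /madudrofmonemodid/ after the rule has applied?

madudrofmonemodit

/d/ is a voiced stop in word-final position, so it devoices to [t].
The other instances of /d/ do not occur in the required environment and remain unchanged.
Surface form: [madudrofmonemodit].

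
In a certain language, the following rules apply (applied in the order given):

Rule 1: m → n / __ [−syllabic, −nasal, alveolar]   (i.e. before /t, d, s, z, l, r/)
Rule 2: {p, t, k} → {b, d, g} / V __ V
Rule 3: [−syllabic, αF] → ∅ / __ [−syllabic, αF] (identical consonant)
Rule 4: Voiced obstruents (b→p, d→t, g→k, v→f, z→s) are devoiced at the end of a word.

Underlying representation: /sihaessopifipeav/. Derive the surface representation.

Rule 1 (nasal place assimilation): no segment meets the environment; /sihaessopifipeav/ is unchanged.
Rule 2 (intervocalic voicing): /p/ is a voiceless stop between vowels /o/ and /i/, so it voices to [b]. /p/ is a voiceless stop between vowels /i/ and /e/, so it voices to [b]. /sihaessopifipeav/ → sihaessobifibeav.
Rule 3 (degemination): /ss/ is a geminate; the first /s/ deletes. /sihaessobifibeav/ → sihaesobifibeav.
Rule 4 (final devoicing): /v/ is a voiced obstruent in word-final position, so it devoices to [f]. /sihaesobifibeav/ → sihaesobifibeaf.

sihaesobifibeaf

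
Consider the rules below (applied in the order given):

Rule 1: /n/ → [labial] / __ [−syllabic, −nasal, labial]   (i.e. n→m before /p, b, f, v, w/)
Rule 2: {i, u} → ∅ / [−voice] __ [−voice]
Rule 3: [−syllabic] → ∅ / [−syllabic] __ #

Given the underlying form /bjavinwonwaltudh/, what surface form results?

Rule 1 (nasal place assimilation): /n/ precedes the labial consonant /w/, so it assimilates in place to [m]. /n/ precedes the labial consonant /w/, so it assimilates in place to [m]. /bjavinwonwaltudh/ → bjavimwomwaltudh.
Rule 2 (high vowel syncope): no segment meets the environment; /bjavimwomwaltudh/ is unchanged.
Rule 3 (final cluster simplification): /h/ is the second consonant of a word-final cluster /dh/, so it deletes. /bjavimwomwaltudh/ → bjavimwomwaltud.

bjavimwomwaltud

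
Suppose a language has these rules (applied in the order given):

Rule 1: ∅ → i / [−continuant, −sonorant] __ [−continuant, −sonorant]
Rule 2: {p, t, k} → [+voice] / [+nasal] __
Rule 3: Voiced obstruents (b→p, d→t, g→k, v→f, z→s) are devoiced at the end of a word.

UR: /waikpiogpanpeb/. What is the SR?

waikipiogipanbep

Rule 1 (stop-cluster i-epenthesis): /k/ and /p/ form a stop–stop cluster, so [i] is inserted between them. /g/ and /p/ form a stop–stop cluster, so [i] is inserted between them. /waikpiogpanpeb/ → waikipiogipanpeb.
Rule 2 (post-nasal voicing): /p/ is a voiceless stop immediately after the nasal /n/, so it voices to [b]. /waikipiogipanpeb/ → waikipiogipanbeb.
Rule 3 (final devoicing): /b/ is a voiced obstruent in word-final position, so it devoices to [p]. /waikipiogipanbeb/ → waikipiogipanbep.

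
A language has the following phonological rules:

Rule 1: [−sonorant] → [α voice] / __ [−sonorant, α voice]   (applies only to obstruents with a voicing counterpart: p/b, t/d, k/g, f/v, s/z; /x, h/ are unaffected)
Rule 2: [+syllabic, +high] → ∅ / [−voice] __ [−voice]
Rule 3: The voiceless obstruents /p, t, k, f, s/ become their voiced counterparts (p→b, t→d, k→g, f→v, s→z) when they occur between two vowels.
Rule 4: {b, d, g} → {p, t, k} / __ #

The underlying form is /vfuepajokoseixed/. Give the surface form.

Rule 1 (regressive voicing assimilation): /v/ precedes the voiceless obstruent /f/, so it devoices to [f] by assimilation. /vfuepajokoseixed/ → ffuepajokoseixed.
Rule 2 (high vowel syncope): no segment meets the environment; /ffuepajokoseixed/ is unchanged.
Rule 3 (intervocalic voicing): /p/ is a voiceless obstruent between vowels /e/ and /a/, so it voices to [b]. /k/ is a voiceless obstruent between vowels /o/ and /o/, so it voices to [g]. /s/ is a voiceless obstruent between vowels /o/ and /e/, so it voices to [z]. /ffuepajokoseixed/ → ffuebajogozeixed.
Rule 4 (final devoicing): /d/ is a voiced stop in word-final position, so it devoices to [t]. /ffuebajogozeixed/ → ffuebajogozeixet.

ffuebajogozeixet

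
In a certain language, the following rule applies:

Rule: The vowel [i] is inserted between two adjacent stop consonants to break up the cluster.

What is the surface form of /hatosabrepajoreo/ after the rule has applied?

No segment of /hatosabrepajoreo/ meets the structural description of the rule, so the form surfaces unchanged.

hatosabrepajoreo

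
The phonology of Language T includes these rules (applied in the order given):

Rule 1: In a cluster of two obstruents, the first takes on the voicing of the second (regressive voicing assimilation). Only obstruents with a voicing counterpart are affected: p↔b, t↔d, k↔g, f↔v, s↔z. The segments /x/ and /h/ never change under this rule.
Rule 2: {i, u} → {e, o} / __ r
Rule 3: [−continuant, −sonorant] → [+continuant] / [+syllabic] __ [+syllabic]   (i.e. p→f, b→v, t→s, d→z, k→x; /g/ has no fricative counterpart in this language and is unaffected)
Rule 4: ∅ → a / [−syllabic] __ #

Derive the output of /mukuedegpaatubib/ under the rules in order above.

Rule 1 (regressive voicing assimilation): /g/ precedes the voiceless obstruent /p/, so it devoices to [k] by assimilation. /mukuedegpaatubib/ → mukuedekpaatubib.
Rule 2 (pre-rhotic lowering): no segment meets the environment; /mukuedekpaatubib/ is unchanged.
Rule 3 (intervocalic spirantization): /k/ is a stop between vowels /u/ and /u/, so it spirantizes to the fricative [x]. /d/ is a stop between vowels /e/ and /e/, so it spirantizes to the fricative [z]. /t/ is a stop between vowels /a/ and /u/, so it spirantizes to the fricative [s]. /b/ is a stop between vowels /u/ and /i/, so it spirantizes to the fricative [v]. /mukuedekpaatubib/ → muxuezekpaasuvib.
Rule 4 (final a-epenthesis): the form ends in the consonant /b/, so [a] is inserted word-finally. /muxuezekpaasuvib/ → muxuezekpaasuviba.

muxuezekpaasuviba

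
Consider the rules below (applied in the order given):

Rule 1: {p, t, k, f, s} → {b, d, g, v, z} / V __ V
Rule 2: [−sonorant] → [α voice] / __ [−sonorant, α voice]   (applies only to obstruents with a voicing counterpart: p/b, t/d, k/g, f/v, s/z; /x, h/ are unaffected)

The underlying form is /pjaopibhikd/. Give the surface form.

pjaobiphigd

Rule 1 (intervocalic voicing): /p/ is a voiceless obstruent between vowels /o/ and /i/, so it voices to [b]. /pjaopibhikd/ → pjaobibhikd.
Rule 2 (regressive voicing assimilation): /b/ precedes the voiceless obstruent /h/, so it devoices to [p] by assimilation. /k/ precedes the voiced obstruent /d/, so it voices to [g] by assimilation. /pjaobibhikd/ → pjaobiphigd.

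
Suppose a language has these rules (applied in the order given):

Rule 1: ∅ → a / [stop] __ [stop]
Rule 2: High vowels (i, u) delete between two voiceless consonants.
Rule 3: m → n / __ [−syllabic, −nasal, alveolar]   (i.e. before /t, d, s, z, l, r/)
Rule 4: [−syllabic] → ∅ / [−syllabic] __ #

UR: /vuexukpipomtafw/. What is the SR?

Rule 1 (stop-cluster a-epenthesis): /k/ and /p/ form a stop–stop cluster, so [a] is inserted between them. /vuexukpipomtafw/ → vuexukapipomtafw.
Rule 2 (high vowel syncope): /u/ is a high vowel flanked by voiceless consonants /x/ and /k/, so it deletes. /i/ is a high vowel flanked by voiceless consonants /p/ and /p/, so it deletes. /vuexukapipomtafw/ → vuexkappomtafw.
Rule 3 (nasal place assimilation): /m/ precedes the alveolar consonant /t/, so it assimilates in place to [n]. /vuexkappomtafw/ → vuexkappontafw.
Rule 4 (final cluster simplification): /w/ is the second consonant of a word-final cluster /fw/, so it deletes. /vuexkappontafw/ → vuexkappontaf.

vuexkappontaf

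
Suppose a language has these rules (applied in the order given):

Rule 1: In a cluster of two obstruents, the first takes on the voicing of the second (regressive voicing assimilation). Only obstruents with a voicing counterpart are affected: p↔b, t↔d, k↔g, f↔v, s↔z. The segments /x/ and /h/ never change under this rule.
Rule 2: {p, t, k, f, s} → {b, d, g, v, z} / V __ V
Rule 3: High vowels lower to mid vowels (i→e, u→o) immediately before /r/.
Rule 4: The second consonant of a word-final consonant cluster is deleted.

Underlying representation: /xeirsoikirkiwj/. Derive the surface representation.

Rule 1 (regressive voicing assimilation): no segment meets the environment; /xeirsoikirkiwj/ is unchanged.
Rule 2 (intervocalic voicing): /k/ is a voiceless obstruent between vowels /i/ and /i/, so it voices to [g]. /xeirsoikirkiwj/ → xeirsoigirkiwj.
Rule 3 (pre-rhotic lowering): /i/ is a high vowel immediately before /r/, so it lowers to [e]. /i/ is a high vowel immediately before /r/, so it lowers to [e]. /xeirsoigirkiwj/ → xeersoigerkiwj.
Rule 4 (final cluster simplification): /j/ is the second consonant of a word-final cluster /wj/, so it deletes. /xeersoigerkiwj/ → xeersoigerkiw.

xeersoigerkiw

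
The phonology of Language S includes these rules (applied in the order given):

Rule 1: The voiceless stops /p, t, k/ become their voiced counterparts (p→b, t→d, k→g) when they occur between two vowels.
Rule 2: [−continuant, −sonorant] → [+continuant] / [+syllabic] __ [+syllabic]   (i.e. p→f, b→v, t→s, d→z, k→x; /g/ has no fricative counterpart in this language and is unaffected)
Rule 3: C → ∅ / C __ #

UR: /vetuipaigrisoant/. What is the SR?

vezuivaigrisoan

Rule 1 (intervocalic voicing): /t/ is a voiceless stop between vowels /e/ and /u/, so it voices to [d]. /p/ is a voiceless stop between vowels /i/ and /a/, so it voices to [b]. /vetuipaigrisoant/ → veduibaigrisoant.
Rule 2 (intervocalic spirantization): /d/ is a stop between vowels /e/ and /u/, so it spirantizes to the fricative [z]. /b/ is a stop between vowels /i/ and /a/, so it spirantizes to the fricative [v]. /veduibaigrisoant/ → vezuivaigrisoant.
Rule 3 (final cluster simplification): /t/ is the second consonant of a word-final cluster /nt/, so it deletes. /vezuivaigrisoant/ → vezuivaigrisoan.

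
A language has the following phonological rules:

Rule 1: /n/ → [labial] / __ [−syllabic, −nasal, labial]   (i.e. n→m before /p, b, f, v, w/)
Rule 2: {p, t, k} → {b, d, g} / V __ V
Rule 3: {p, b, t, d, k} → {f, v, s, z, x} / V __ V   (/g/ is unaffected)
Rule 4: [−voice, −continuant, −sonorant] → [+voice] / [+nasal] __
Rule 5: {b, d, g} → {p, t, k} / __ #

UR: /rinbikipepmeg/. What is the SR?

rimbigivepmek

Rule 1 (nasal place assimilation): /n/ precedes the labial consonant /b/, so it assimilates in place to [m]. /rinbikipepmeg/ → rimbikipepmeg.
Rule 2 (intervocalic voicing): /k/ is a voiceless stop between vowels /i/ and /i/, so it voices to [g]. /p/ is a voiceless stop between vowels /i/ and /e/, so it voices to [b]. /rimbikipepmeg/ → rimbigibepmeg.
Rule 3 (intervocalic spirantization): /b/ is a stop between vowels /i/ and /e/, so it spirantizes to the fricative [v]. /rimbigibepmeg/ → rimbigivepmeg.
Rule 4 (post-nasal voicing): no segment meets the environment; /rimbigivepmeg/ is unchanged.
Rule 5 (final devoicing): /g/ is a voiced stop in word-final position, so it devoices to [k]. /rimbigivepmeg/ → rimbigivepmek.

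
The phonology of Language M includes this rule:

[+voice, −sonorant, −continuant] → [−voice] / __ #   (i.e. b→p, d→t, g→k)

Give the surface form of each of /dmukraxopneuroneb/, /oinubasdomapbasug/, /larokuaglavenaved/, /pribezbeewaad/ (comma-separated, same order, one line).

/dmukraxopneuroneb/: /b/ is a voiced stop in word-final position, so it devoices to [p]. → [dmukraxopneuronep].
/oinubasdomapbasug/: /g/ is a voiced stop in word-final position, so it devoices to [k]. → [oinubasdomapbasuk].
/larokuaglavenaved/: /d/ is a voiced stop in word-final position, so it devoices to [t]. → [larokuaglavenavet].
/pribezbeewaad/: /d/ is a voiced stop in word-final position, so it devoices to [t]. → [pribezbeewaat].

dmukraxopneuronep, oinubasdomapbasuk, larokuaglavenavet, pribezbeewaat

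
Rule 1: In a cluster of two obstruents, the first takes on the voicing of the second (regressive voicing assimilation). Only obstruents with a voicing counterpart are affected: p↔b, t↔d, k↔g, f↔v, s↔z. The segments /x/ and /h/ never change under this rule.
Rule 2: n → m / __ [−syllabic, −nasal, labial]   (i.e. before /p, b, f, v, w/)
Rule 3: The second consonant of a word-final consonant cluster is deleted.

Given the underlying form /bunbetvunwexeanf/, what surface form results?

bumbedvumwexeam

Rule 1 (regressive voicing assimilation): /t/ precedes the voiced obstruent /v/, so it voices to [d] by assimilation. /bunbetvunwexeanf/ → bunbedvunwexeanf.
Rule 2 (nasal place assimilation): /n/ precedes the labial consonant /b/, so it assimilates in place to [m]. /n/ precedes the labial consonant /w/, so it assimilates in place to [m]. /n/ precedes the labial consonant /f/, so it assimilates in place to [m]. /bunbedvunwexeanf/ → bumbedvumwexeamf.
Rule 3 (final cluster simplification): /f/ is the second consonant of a word-final cluster /mf/, so it deletes. /bumbedvumwexeamf/ → bumbedvumwexeam.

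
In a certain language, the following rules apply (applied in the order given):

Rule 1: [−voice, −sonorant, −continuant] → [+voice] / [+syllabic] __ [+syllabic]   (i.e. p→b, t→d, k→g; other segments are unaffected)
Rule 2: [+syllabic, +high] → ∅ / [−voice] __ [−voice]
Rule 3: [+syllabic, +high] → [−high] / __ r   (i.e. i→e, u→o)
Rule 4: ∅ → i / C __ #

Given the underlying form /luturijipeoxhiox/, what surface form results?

ludorijibeoxhioxi

Rule 1 (intervocalic voicing): /t/ is a voiceless stop between vowels /u/ and /u/, so it voices to [d]. /p/ is a voiceless stop between vowels /i/ and /e/, so it voices to [b]. /luturijipeoxhiox/ → ludurijibeoxhiox.
Rule 2 (high vowel syncope): no segment meets the environment; /ludurijibeoxhiox/ is unchanged.
Rule 3 (pre-rhotic lowering): /u/ is a high vowel immediately before /r/, so it lowers to [o]. /ludurijibeoxhiox/ → ludorijibeoxhiox.
Rule 4 (final i-epenthesis): the form ends in the consonant /x/, so [i] is inserted word-finally. /ludorijibeoxhiox/ → ludorijibeoxhioxi.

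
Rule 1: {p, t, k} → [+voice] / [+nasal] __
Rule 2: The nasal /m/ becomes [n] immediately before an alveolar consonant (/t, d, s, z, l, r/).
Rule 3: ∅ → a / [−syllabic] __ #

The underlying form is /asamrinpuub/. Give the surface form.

asanrinbuuba

Rule 1 (post-nasal voicing): /p/ is a voiceless stop immediately after the nasal /n/, so it voices to [b]. /asamrinpuub/ → asamrinbuub.
Rule 2 (nasal place assimilation): /m/ precedes the alveolar consonant /r/, so it assimilates in place to [n]. /asamrinbuub/ → asanrinbuub.
Rule 3 (final a-epenthesis): the form ends in the consonant /b/, so [a] is inserted word-finally. /asanrinbuub/ → asanrinbuuba.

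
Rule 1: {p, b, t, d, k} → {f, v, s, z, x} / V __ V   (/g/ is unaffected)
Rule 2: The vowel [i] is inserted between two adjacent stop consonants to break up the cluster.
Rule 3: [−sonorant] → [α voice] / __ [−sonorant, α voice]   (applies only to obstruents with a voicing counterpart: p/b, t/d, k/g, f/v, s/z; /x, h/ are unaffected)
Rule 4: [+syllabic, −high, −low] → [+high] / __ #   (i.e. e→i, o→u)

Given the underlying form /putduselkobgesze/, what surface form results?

Rule 1 (intervocalic spirantization): no segment meets the environment; /putduselkobgesze/ is unchanged.
Rule 2 (stop-cluster i-epenthesis): /t/ and /d/ form a stop–stop cluster, so [i] is inserted between them. /b/ and /g/ form a stop–stop cluster, so [i] is inserted between them. /putduselkobgesze/ → putiduselkobigesze.
Rule 3 (regressive voicing assimilation): /s/ precedes the voiced obstruent /z/, so it voices to [z] by assimilation. /putiduselkobigesze/ → putiduselkobigezze.
Rule 4 (final vowel raising): /e/ is a mid vowel in word-final position, so it raises to [i]. /putiduselkobigezze/ → putiduselkobigezzi.

putiduselkobigezzi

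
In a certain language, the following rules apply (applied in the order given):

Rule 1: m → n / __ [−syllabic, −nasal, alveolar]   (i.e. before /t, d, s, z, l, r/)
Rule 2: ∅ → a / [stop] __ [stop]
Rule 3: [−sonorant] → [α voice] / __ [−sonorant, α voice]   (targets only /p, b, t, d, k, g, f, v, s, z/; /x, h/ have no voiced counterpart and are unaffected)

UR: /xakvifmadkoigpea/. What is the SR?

Rule 1 (nasal place assimilation): no segment meets the environment; /xakvifmadkoigpea/ is unchanged.
Rule 2 (stop-cluster a-epenthesis): /d/ and /k/ form a stop–stop cluster, so [a] is inserted between them. /g/ and /p/ form a stop–stop cluster, so [a] is inserted between them. /xakvifmadkoigpea/ → xakvifmadakoigapea.
Rule 3 (regressive voicing assimilation): /k/ precedes the voiced obstruent /v/, so it voices to [g] by assimilation. /xakvifmadakoigapea/ → xagvifmadakoigapea.

xagvifmadakoigapea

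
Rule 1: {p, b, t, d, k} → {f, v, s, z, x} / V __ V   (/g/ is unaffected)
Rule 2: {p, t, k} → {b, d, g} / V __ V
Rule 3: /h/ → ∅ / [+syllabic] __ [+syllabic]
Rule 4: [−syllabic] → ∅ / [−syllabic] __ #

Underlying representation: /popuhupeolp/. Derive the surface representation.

Rule 1 (intervocalic spirantization): /p/ is a stop between vowels /o/ and /u/, so it spirantizes to the fricative [f]. /p/ is a stop between vowels /u/ and /e/, so it spirantizes to the fricative [f]. /popuhupeolp/ → pofuhufeolp.
Rule 2 (intervocalic voicing): no segment meets the environment; /pofuhufeolp/ is unchanged.
Rule 3 (intervocalic h-deletion): /h/ occurs between vowels /u/ and /u/, so it deletes. /pofuhufeolp/ → pofuufeolp.
Rule 4 (final cluster simplification): /p/ is the second consonant of a word-final cluster /lp/, so it deletes. /pofuufeolp/ → pofuufeol.

pofuufeol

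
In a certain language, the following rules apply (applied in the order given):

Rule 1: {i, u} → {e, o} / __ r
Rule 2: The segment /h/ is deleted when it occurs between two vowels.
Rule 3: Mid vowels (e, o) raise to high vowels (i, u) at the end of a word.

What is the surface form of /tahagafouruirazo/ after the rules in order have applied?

Rule 1 (pre-rhotic lowering): /u/ is a high vowel immediately before /r/, so it lowers to [o]. /i/ is a high vowel immediately before /r/, so it lowers to [e]. /tahagafouruirazo/ → tahagafooruerazo.
Rule 2 (intervocalic h-deletion): /h/ occurs between vowels /a/ and /a/, so it deletes. /tahagafooruerazo/ → taagafooruerazo.
Rule 3 (final vowel raising): /o/ is a mid vowel in word-final position, so it raises to [u]. /taagafooruerazo/ → taagafooruerazu.

taagafooruerazu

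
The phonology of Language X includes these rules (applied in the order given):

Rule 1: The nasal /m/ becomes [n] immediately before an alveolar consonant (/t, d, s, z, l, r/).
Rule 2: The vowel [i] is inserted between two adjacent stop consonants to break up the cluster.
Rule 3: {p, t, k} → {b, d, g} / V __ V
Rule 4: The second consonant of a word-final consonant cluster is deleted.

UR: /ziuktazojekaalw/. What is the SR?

ziugidazojegaal

Rule 1 (nasal place assimilation): no segment meets the environment; /ziuktazojekaalw/ is unchanged.
Rule 2 (stop-cluster i-epenthesis): /k/ and /t/ form a stop–stop cluster, so [i] is inserted between them. /ziuktazojekaalw/ → ziukitazojekaalw.
Rule 3 (intervocalic voicing): /k/ is a voiceless stop between vowels /u/ and /i/, so it voices to [g]. /t/ is a voiceless stop between vowels /i/ and /a/, so it voices to [d]. /k/ is a voiceless stop between vowels /e/ and /a/, so it voices to [g]. /ziukitazojekaalw/ → ziugidazojegaalw.
Rule 4 (final cluster simplification): /w/ is the second consonant of a word-final cluster /lw/, so it deletes. /ziugidazojegaalw/ → ziugidazojegaal.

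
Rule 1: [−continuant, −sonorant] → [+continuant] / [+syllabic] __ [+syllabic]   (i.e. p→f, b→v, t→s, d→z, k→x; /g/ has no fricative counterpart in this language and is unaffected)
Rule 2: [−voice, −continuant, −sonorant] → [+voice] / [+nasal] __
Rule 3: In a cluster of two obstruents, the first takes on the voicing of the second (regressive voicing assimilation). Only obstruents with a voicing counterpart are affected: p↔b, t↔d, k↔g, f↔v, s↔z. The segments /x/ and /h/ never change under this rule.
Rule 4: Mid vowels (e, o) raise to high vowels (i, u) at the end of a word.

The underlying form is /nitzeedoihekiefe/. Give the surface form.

nidzeezoihexiefi

Rule 1 (intervocalic spirantization): /d/ is a stop between vowels /e/ and /o/, so it spirantizes to the fricative [z]. /k/ is a stop between vowels /e/ and /i/, so it spirantizes to the fricative [x]. /nitzeedoihekiefe/ → nitzeezoihexiefe.
Rule 2 (post-nasal voicing): no segment meets the environment; /nitzeezoihexiefe/ is unchanged.
Rule 3 (regressive voicing assimilation): /t/ precedes the voiced obstruent /z/, so it voices to [d] by assimilation. /nitzeezoihexiefe/ → nidzeezoihexiefe.
Rule 4 (final vowel raising): /e/ is a mid vowel in word-final position, so it raises to [i]. /nidzeezoihexiefe/ → nidzeezoihexiefi.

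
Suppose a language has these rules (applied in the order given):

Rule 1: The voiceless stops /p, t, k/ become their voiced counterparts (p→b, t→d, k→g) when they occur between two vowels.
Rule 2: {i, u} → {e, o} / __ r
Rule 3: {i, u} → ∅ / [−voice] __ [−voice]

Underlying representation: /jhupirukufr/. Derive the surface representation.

Rule 1 (intervocalic voicing): /p/ is a voiceless stop between vowels /u/ and /i/, so it voices to [b]. /k/ is a voiceless stop between vowels /u/ and /u/, so it voices to [g]. /jhupirukufr/ → jhubirugufr.
Rule 2 (pre-rhotic lowering): /i/ is a high vowel immediately before /r/, so it lowers to [e]. /jhubirugufr/ → jhuberugufr.
Rule 3 (high vowel syncope): no segment meets the environment; /jhuberugufr/ is unchanged.

jhuberugufr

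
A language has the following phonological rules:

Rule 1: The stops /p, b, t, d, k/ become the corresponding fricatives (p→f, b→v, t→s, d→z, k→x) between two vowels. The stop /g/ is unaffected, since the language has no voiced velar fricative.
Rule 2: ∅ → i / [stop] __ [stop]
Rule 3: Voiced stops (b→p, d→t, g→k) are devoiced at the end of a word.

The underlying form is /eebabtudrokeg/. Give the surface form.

Rule 1 (intervocalic spirantization): /b/ is a stop between vowels /e/ and /a/, so it spirantizes to the fricative [v]. /k/ is a stop between vowels /o/ and /e/, so it spirantizes to the fricative [x]. /eebabtudrokeg/ → eevabtudroxeg.
Rule 2 (stop-cluster i-epenthesis): /b/ and /t/ form a stop–stop cluster, so [i] is inserted between them. /eevabtudroxeg/ → eevabitudroxeg.
Rule 3 (final devoicing): /g/ is a voiced stop in word-final position, so it devoices to [k]. /eevabitudroxeg/ → eevabitudroxek.

eevabitudroxek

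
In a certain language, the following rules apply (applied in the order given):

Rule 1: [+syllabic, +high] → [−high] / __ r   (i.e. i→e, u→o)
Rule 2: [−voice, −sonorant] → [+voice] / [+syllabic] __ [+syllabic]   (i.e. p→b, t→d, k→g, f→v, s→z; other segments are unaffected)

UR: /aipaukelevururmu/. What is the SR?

aibaugelevorormu

Rule 1 (pre-rhotic lowering): /u/ is a high vowel immediately before /r/, so it lowers to [o]. /u/ is a high vowel immediately before /r/, so it lowers to [o]. /aipaukelevururmu/ → aipaukelevorormu.
Rule 2 (intervocalic voicing): /p/ is a voiceless obstruent between vowels /i/ and /a/, so it voices to [b]. /k/ is a voiceless obstruent between vowels /u/ and /e/, so it voices to [g]. /aipaukelevorormu/ → aibaugelevorormu.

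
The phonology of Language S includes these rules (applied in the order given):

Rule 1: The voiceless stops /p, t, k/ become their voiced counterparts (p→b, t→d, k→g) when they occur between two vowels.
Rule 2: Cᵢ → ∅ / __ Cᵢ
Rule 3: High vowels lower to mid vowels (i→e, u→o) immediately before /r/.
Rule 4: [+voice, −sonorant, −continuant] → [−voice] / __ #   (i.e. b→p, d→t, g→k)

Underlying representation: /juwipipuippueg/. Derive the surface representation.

Rule 1 (intervocalic voicing): /p/ is a voiceless stop between vowels /i/ and /i/, so it voices to [b]. /p/ is a voiceless stop between vowels /i/ and /u/, so it voices to [b]. /juwipipuippueg/ → juwibibuippueg.
Rule 2 (degemination): /pp/ is a geminate; the first /p/ deletes. /juwibibuippueg/ → juwibibuipueg.
Rule 3 (pre-rhotic lowering): no segment meets the environment; /juwibibuipueg/ is unchanged.
Rule 4 (final devoicing): /g/ is a voiced stop in word-final position, so it devoices to [k]. /juwibibuipueg/ → juwibibuipuek.

juwibibuipuek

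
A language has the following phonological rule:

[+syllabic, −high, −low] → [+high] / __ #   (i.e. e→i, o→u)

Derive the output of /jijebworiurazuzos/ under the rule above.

No segment of /jijebworiurazuzos/ meets the structural description of the rule, so the form surfaces unchanged.

jijebworiurazuzos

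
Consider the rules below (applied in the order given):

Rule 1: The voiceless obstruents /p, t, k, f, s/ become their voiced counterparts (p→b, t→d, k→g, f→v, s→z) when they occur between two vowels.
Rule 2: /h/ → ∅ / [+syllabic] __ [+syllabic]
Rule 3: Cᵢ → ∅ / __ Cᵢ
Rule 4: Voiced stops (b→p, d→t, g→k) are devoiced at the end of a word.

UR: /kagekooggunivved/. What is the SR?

Rule 1 (intervocalic voicing): /k/ is a voiceless obstruent between vowels /e/ and /o/, so it voices to [g]. /kagekooggunivved/ → kagegooggunivved.
Rule 2 (intervocalic h-deletion): no segment meets the environment; /kagegooggunivved/ is unchanged.
Rule 3 (degemination): /gg/ is a geminate; the first /g/ deletes. /vv/ is a geminate; the first /v/ deletes. /kagegooggunivved/ → kagegoogunived.
Rule 4 (final devoicing): /d/ is a voiced stop in word-final position, so it devoices to [t]. /kagegoogunived/ → kagegoogunivet.

kagegoogunivet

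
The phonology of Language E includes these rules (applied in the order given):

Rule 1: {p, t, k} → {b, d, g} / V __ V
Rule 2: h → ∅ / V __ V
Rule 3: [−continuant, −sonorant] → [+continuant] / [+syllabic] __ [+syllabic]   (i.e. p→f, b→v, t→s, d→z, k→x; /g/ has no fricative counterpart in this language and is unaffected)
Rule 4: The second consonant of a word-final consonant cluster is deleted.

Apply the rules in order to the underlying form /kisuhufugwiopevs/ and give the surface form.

Rule 1 (intervocalic voicing): /p/ is a voiceless stop between vowels /o/ and /e/, so it voices to [b]. /kisuhufugwiopevs/ → kisuhufugwiobevs.
Rule 2 (intervocalic h-deletion): /h/ occurs between vowels /u/ and /u/, so it deletes. /kisuhufugwiobevs/ → kisuufugwiobevs.
Rule 3 (intervocalic spirantization): /b/ is a stop between vowels /o/ and /e/, so it spirantizes to the fricative [v]. /kisuufugwiobevs/ → kisuufugwiovevs.
Rule 4 (final cluster simplification): /s/ is the second consonant of a word-final cluster /vs/, so it deletes. /kisuufugwiovevs/ → kisuufugwiovev.

kisuufugwiovev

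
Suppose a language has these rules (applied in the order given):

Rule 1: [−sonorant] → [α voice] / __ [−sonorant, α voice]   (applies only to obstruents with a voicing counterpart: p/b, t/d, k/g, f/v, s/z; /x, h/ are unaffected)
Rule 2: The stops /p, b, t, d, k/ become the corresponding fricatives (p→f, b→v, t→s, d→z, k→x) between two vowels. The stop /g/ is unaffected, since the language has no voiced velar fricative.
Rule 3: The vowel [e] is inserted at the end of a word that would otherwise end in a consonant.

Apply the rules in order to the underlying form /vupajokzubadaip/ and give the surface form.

Rule 1 (regressive voicing assimilation): /k/ precedes the voiced obstruent /z/, so it voices to [g] by assimilation. /vupajokzubadaip/ → vupajogzubadaip.
Rule 2 (intervocalic spirantization): /p/ is a stop between vowels /u/ and /a/, so it spirantizes to the fricative [f]. /b/ is a stop between vowels /u/ and /a/, so it spirantizes to the fricative [v]. /d/ is a stop between vowels /a/ and /a/, so it spirantizes to the fricative [z]. /vupajogzubadaip/ → vufajogzuvazaip.
Rule 3 (final e-epenthesis): the form ends in the consonant /p/, so [e] is inserted word-finally. /vufajogzuvazaip/ → vufajogzuvazaipe.

vufajogzuvazaipe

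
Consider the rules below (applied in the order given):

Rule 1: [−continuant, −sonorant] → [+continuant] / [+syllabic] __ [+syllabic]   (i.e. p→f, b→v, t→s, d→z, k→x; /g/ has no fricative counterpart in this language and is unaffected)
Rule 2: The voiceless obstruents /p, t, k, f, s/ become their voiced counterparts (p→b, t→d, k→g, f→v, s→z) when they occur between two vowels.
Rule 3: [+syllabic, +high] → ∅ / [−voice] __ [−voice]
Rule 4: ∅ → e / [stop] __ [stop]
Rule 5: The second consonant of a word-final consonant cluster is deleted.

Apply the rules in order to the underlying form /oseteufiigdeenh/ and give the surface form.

Rule 1 (intervocalic spirantization): /t/ is a stop between vowels /e/ and /e/, so it spirantizes to the fricative [s]. /oseteufiigdeenh/ → oseseufiigdeenh.
Rule 2 (intervocalic voicing): /s/ is a voiceless obstruent between vowels /o/ and /e/, so it voices to [z]. /s/ is a voiceless obstruent between vowels /e/ and /e/, so it voices to [z]. /f/ is a voiceless obstruent between vowels /u/ and /i/, so it voices to [v]. /oseseufiigdeenh/ → ozezeuviigdeenh.
Rule 3 (high vowel syncope): no segment meets the environment; /ozezeuviigdeenh/ is unchanged.
Rule 4 (stop-cluster e-epenthesis): /g/ and /d/ form a stop–stop cluster, so [e] is inserted between them. /ozezeuviigdeenh/ → ozezeuviigedeenh.
Rule 5 (final cluster simplification): /h/ is the second consonant of a word-final cluster /nh/, so it deletes. /ozezeuviigedeenh/ → ozezeuviigedeen.

ozezeuviigedeen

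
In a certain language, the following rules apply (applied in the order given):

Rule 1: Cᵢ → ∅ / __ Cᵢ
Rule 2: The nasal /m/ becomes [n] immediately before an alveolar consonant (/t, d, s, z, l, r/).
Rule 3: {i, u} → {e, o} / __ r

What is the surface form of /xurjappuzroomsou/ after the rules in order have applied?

xorjapuzroonsou

Rule 1 (degemination): /pp/ is a geminate; the first /p/ deletes. /xurjappuzroomsou/ → xurjapuzroomsou.
Rule 2 (nasal place assimilation): /m/ precedes the alveolar consonant /s/, so it assimilates in place to [n]. /xurjapuzroomsou/ → xurjapuzroonsou.
Rule 3 (pre-rhotic lowering): /u/ is a high vowel immediately before /r/, so it lowers to [o]. /xurjapuzroonsou/ → xorjapuzroonsou.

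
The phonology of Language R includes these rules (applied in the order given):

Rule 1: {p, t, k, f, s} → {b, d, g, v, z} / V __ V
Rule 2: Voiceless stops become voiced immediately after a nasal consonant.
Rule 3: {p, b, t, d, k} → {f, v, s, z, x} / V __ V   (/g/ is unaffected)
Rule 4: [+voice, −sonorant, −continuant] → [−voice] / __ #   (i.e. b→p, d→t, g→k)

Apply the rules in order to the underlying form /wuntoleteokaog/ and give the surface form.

wundolezeogaok

Rule 1 (intervocalic voicing): /t/ is a voiceless obstruent between vowels /e/ and /e/, so it voices to [d]. /k/ is a voiceless obstruent between vowels /o/ and /a/, so it voices to [g]. /wuntoleteokaog/ → wuntoledeogaog.
Rule 2 (post-nasal voicing): /t/ is a voiceless stop immediately after the nasal /n/, so it voices to [d]. /wuntoledeogaog/ → wundoledeogaog.
Rule 3 (intervocalic spirantization): /d/ is a stop between vowels /e/ and /e/, so it spirantizes to the fricative [z]. /wundoledeogaog/ → wundolezeogaog.
Rule 4 (final devoicing): /g/ is a voiced stop in word-final position, so it devoices to [k]. /wundolezeogaog/ → wundolezeogaok.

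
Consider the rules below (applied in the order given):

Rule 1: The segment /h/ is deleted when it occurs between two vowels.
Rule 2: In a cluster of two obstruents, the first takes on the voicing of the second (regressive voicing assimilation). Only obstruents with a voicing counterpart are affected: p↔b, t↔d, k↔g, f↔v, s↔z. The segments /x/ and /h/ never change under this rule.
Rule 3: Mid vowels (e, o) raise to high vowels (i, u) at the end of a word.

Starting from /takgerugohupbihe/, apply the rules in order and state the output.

taggerugoubbii

Rule 1 (intervocalic h-deletion): /h/ occurs between vowels /o/ and /u/, so it deletes. /h/ occurs between vowels /i/ and /e/, so it deletes. /takgerugohupbihe/ → takgerugoupbie.
Rule 2 (regressive voicing assimilation): /k/ precedes the voiced obstruent /g/, so it voices to [g] by assimilation. /p/ precedes the voiced obstruent /b/, so it voices to [b] by assimilation. /takgerugoupbie/ → taggerugoubbie.
Rule 3 (final vowel raising): /e/ is a mid vowel in word-final position, so it raises to [i]. /taggerugoubbie/ → taggerugoubbii.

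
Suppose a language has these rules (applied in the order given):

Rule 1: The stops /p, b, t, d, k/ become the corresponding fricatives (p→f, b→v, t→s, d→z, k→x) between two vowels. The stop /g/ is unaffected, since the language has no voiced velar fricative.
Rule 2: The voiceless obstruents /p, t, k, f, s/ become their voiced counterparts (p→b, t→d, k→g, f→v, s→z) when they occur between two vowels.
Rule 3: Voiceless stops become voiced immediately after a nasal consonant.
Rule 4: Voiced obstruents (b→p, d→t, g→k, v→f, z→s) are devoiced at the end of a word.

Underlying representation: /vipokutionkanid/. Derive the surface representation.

vivoxuzionganit

Rule 1 (intervocalic spirantization): /p/ is a stop between vowels /i/ and /o/, so it spirantizes to the fricative [f]. /k/ is a stop between vowels /o/ and /u/, so it spirantizes to the fricative [x]. /t/ is a stop between vowels /u/ and /i/, so it spirantizes to the fricative [s]. /vipokutionkanid/ → vifoxusionkanid.
Rule 2 (intervocalic voicing): /f/ is a voiceless obstruent between vowels /i/ and /o/, so it voices to [v]. /s/ is a voiceless obstruent between vowels /u/ and /i/, so it voices to [z]. /vifoxusionkanid/ → vivoxuzionkanid.
Rule 3 (post-nasal voicing): /k/ is a voiceless stop immediately after the nasal /n/, so it voices to [g]. /vivoxuzionkanid/ → vivoxuzionganid.
Rule 4 (final devoicing): /d/ is a voiced obstruent in word-final position, so it devoices to [t]. /vivoxuzionganid/ → vivoxuzionganit.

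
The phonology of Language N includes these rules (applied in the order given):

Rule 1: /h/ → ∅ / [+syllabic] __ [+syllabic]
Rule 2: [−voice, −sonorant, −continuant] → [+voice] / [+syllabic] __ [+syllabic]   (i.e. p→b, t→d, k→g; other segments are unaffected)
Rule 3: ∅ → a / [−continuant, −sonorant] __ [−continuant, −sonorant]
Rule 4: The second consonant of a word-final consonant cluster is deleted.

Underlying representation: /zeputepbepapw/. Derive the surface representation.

Rule 1 (intervocalic h-deletion): no segment meets the environment; /zeputepbepapw/ is unchanged.
Rule 2 (intervocalic voicing): /p/ is a voiceless stop between vowels /e/ and /u/, so it voices to [b]. /t/ is a voiceless stop between vowels /u/ and /e/, so it voices to [d]. /p/ is a voiceless stop between vowels /e/ and /a/, so it voices to [b]. /zeputepbepapw/ → zebudepbebapw.
Rule 3 (stop-cluster a-epenthesis): /p/ and /b/ form a stop–stop cluster, so [a] is inserted between them. /zebudepbebapw/ → zebudepabebapw.
Rule 4 (final cluster simplification): /w/ is the second consonant of a word-final cluster /pw/, so it deletes. /zebudepabebapw/ → zebudepabebap.

zebudepabebap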